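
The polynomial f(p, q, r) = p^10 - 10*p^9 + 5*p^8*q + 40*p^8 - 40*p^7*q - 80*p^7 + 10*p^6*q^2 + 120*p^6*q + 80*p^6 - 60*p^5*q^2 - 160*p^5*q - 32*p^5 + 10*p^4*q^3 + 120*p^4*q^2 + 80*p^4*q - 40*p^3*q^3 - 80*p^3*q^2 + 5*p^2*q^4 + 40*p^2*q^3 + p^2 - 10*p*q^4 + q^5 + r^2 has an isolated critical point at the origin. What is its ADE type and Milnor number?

Type A_{4}, Milnor number mu = 4.

The Hessian of f at 0 is [[2, 0, 0], [0, 0, 0], [0, 0, 2]] with rank 2, so corank 1. A Groebner basis of the Jacobian ideal J(f) in C{p,q,r} is {q^4, p, r}; counting standard monomials gives mu = 4. Corank 1: A-series; mu = 4 gives A_4.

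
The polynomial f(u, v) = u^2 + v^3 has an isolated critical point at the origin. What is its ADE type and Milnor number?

The Hessian of f at 0 has rank 1. Corank 1: A-series; mu = 2 gives A_2.

Type A_2, Milnor number mu = 2.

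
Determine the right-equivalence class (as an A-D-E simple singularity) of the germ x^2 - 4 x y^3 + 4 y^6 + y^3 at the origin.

The Hessian of f at 0 is [[2, 0], [0, 0]] with rank 1, so corank 1. A Groebner basis of the Jacobian ideal J(f) in C{x,y} is {y^2, x}; counting standard monomials gives mu = 2. Corank 1: A-series; mu = 2 gives A_2.

A_{2}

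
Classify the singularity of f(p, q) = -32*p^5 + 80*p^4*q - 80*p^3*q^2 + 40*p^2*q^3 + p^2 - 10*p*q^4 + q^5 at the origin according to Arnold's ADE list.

A_4

The Hessian of f at 0 has rank 1. Corank 1: A-series; mu = 4 gives A_4.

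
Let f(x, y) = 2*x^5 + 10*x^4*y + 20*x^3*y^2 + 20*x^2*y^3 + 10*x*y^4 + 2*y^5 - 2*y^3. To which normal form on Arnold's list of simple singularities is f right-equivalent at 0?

E_{8}

The Hessian of f at 0 has rank 0. Corank 2; j^3 = -2*y^3 is a perfect cube, so E-series; the 5-jet and mu = 8 give E_8.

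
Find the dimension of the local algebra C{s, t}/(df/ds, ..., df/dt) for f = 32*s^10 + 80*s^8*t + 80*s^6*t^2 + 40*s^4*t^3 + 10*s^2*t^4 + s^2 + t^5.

The Hessian of f at 0 is [[2, 0], [0, 0]] with rank 1, so corank 1. A Groebner basis of the Jacobian ideal J(f) in C{s,t} is {t^4, s}; counting standard monomials gives mu = 4. Corank 1: A-series; mu = 4 gives A_4.

4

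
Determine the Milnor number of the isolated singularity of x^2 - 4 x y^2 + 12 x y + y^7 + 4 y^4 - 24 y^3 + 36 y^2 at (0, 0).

6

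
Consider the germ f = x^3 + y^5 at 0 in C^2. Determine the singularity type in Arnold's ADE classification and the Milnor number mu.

The Hessian of f at 0 is [[0, 0], [0, 0]] with rank 0, so corank 2. A Groebner basis of the Jacobian ideal J(f) in C{x,y} is {y^4, x^2}; counting standard monomials gives mu = 8. Corank 2; j^3 = x^3 is a perfect cube, so E-series; the 5-jet and mu = 8 give E_8.

Type E_8, Milnor number mu = 8.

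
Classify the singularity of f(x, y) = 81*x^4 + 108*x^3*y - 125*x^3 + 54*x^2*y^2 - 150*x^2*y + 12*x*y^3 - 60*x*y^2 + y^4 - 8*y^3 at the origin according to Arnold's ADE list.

E_6

The Hessian of f at 0 is [[0, 0], [0, 0]] with rank 0, so corank 2. A Groebner basis of the Jacobian ideal J(f) in C{x,y} is {y^4, x*y^2 + 17*y^3/45, x^2 + 4*x*y/5 + 4*y^2/25}; counting standard monomials gives mu = 6. Corank 2; j^3 = -(5*x + 2*y)^3 is a perfect cube, so E-series; the 4-jet and mu = 6 give E_6.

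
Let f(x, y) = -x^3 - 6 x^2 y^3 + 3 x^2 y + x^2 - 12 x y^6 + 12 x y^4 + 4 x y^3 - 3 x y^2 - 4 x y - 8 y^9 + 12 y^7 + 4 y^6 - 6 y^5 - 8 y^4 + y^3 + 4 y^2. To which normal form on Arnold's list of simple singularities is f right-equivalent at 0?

A_2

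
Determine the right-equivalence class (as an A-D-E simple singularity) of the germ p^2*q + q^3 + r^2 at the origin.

D_{4}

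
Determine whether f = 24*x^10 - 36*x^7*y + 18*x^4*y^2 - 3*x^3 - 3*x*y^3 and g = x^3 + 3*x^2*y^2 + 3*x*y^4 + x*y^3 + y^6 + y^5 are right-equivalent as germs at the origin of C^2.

Yes.

The Hessian of f at 0 has rank 0. Corank 2; j^3 = -3*x^3 is a perfect cube, so E-series; the 4-jet and mu = 7 give E_7. The Hessian of g at 0 has rank 0. Corank 2; j^3 = x^3 is a perfect cube, so E-series; the 4-jet and mu = 7 give E_7. Both have type E_7, hence right-equivalent.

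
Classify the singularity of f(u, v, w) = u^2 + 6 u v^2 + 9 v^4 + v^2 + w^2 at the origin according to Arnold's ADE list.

The Hessian of f at 0 is [[2, 0, 0], [0, 2, 0], [0, 0, 2]] with rank 3, so corank 0. A Groebner basis of the Jacobian ideal J(f) in C{u,v,w} is {u, v, w}; counting standard monomials gives mu = 1. Corank 0: nondegenerate Morse point, so A_1.

A1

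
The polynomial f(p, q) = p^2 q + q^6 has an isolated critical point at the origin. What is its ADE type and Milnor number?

The Hessian of f at 0 is [[0, 0], [0, 0]] with rank 0, so corank 2. A Groebner basis of the Jacobian ideal J(f) in C{p,q} is {p^2/6 + q^5, p^3, p*q}; counting standard monomials gives mu = 7. Corank 2; j^3 = p^2*q has shape L^2 M (L != M), so D-series; mu = 7 gives D_7.

Type D7, Milnor number mu = 7.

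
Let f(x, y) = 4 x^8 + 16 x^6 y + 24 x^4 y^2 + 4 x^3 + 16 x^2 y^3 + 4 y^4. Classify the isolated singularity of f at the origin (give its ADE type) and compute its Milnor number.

The Hessian of f at 0 is [[0, 0], [0, 0]] with rank 0, so corank 2. A Groebner basis of the Jacobian ideal J(f) in C{x,y} is {y^3, x^2}; counting standard monomials gives mu = 6. Corank 2; j^3 = 4*x^3 is a perfect cube, so E-series; the 4-jet and mu = 6 give E_6.

Type E6, Milnor number mu = 6.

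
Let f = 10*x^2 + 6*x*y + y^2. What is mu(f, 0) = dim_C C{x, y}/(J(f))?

The Hessian of f at 0 has rank 2. Corank 0: nondegenerate Morse point, so A_1.

1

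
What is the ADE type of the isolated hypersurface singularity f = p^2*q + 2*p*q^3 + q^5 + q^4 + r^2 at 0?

D_5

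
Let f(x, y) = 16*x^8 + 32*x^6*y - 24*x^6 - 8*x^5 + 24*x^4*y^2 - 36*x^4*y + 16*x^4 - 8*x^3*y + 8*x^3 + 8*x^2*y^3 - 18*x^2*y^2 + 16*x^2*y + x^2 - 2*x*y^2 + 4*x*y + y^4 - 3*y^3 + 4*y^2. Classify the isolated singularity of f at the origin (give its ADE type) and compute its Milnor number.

Type A_2, Milnor number mu = 2.

The Hessian of f at 0 has rank 1. Corank 1: A-series; mu = 2 gives A_2.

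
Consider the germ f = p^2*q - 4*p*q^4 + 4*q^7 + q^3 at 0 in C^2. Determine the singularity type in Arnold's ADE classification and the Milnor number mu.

Type D_4, Milnor number mu = 4.

The Hessian of f at 0 has rank 0. Corank 2; j^3 = q*(p^2 + q^2) splits into three distinct lines over C (the quadratic factor has nonzero discriminant), so D_4.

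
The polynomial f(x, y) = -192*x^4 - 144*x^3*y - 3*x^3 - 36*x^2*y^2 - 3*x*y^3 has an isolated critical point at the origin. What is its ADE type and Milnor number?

Type E_7, Milnor number mu = 7.

The Hessian of f at 0 is [[0, 0], [0, 0]] with rank 0, so corank 2. A Groebner basis of the Jacobian ideal J(f) in C{x,y} is {3*x^2/16 + y^4 + y^3/16, x^3, x^2*y - x^2/16 - y^3/48, x^2/2 + x*y^2 + y^3/6}; counting standard monomials gives mu = 7. Corank 2; j^3 = -3*x^3 is a perfect cube, so E-series; the 4-jet and mu = 7 give E_7.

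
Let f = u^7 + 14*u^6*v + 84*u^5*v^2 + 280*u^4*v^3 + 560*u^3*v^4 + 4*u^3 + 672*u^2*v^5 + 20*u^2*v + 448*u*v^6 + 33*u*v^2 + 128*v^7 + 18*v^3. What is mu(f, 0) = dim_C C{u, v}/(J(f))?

8

The Hessian of f at 0 has rank 0. Corank 2; j^3 = (u + 2*v)*(2*u + 3*v)^2 has shape L^2 M (L != M), so D-series; mu = 8 gives D_8.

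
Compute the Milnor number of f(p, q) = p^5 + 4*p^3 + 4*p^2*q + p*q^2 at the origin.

The Hessian of f at 0 has rank 0. Corank 2; j^3 = p*(2*p + q)^2 has shape L^2 M (L != M), so D-series; mu = 6 gives D_6.

6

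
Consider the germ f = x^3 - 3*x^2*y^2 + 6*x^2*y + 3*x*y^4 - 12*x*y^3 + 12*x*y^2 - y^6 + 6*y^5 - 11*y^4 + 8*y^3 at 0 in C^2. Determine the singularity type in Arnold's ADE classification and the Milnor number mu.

Type E6, Milnor number mu = 6.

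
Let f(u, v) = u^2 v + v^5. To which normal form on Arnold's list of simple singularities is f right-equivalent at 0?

D_6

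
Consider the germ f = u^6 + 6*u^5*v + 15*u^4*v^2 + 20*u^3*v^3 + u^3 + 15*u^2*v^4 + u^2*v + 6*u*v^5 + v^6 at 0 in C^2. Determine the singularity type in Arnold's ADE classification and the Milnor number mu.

Type D_{7}, Milnor number mu = 7.

The Hessian of f at 0 is [[0, 0], [0, 0]] with rank 0, so corank 2. A Groebner basis of the Jacobian ideal J(f) in C{u,v} is {-u*v/6 + v^5, u*v^2, u^2 + u*v}; counting standard monomials gives mu = 7. Corank 2; j^3 = u^2*(u + v) has shape L^2 M (L != M), so D-series; mu = 7 gives D_7.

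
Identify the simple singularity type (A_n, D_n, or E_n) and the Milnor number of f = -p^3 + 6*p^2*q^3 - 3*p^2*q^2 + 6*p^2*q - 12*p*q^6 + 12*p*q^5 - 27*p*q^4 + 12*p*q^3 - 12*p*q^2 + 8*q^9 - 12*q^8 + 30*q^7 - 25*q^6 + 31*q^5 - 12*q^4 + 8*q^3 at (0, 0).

Type E_8, Milnor number mu = 8.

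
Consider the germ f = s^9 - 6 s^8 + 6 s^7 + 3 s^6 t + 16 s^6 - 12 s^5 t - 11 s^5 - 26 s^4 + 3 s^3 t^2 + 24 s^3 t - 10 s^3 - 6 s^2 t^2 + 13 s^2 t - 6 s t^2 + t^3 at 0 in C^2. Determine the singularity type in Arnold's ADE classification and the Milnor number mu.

Type D4, Milnor number mu = 4.

The Hessian of f at 0 has rank 0. Corank 2; j^3 = -(2*s - t)*(5*s^2 - 4*s*t + t^2) splits into three distinct lines over C (the quadratic factor has nonzero discriminant), so D_4.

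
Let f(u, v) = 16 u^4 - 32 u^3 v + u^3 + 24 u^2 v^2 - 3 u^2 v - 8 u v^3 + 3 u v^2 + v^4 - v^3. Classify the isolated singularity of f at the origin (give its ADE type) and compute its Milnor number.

The Hessian of f at 0 has rank 0. Corank 2; j^3 = (u - v)^3 is a perfect cube, so E-series; the 4-jet and mu = 6 give E_6.

Type E_6, Milnor number mu = 6.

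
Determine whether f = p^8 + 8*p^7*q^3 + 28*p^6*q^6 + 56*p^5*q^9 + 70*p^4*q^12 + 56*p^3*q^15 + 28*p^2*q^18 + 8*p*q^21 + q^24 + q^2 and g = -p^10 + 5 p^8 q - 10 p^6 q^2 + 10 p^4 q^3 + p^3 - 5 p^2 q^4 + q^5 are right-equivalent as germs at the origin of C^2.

The Hessian of f at 0 is [[0, 0], [0, 2]] with rank 1, so corank 1. A Groebner basis of the Jacobian ideal J(f) in C{p,q} is {p^7, q}; counting standard monomials gives mu = 7. Corank 1: A-series; mu = 7 gives A_7. The Hessian of g at 0 is [[0, 0], [0, 0]] with rank 0, so corank 2. A Groebner basis of the Jacobian ideal J(g) in C{p,q} is {q^4, p^2}; counting standard monomials gives mu = 8. Corank 2; j^3 = p^3 is a perfect cube, so E-series; the 5-jet and mu = 8 give E_8. f is A_7 but g is E_8, hence not right-equivalent.

No.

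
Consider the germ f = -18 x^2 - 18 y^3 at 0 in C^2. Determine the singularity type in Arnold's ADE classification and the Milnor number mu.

Type A_{2}, Milnor number mu = 2.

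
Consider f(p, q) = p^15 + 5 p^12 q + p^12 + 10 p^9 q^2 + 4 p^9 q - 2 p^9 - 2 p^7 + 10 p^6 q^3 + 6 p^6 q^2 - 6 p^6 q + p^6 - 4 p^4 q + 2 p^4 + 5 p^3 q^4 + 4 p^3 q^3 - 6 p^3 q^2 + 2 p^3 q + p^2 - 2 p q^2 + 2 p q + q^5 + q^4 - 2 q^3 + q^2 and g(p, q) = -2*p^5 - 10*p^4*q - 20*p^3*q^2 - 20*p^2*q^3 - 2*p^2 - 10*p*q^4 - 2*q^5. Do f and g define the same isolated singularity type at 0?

Yes.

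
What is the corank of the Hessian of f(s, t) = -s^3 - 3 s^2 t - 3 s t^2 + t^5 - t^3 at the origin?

The Hessian at 0 is [[0, 0], [0, 0]] of rank 0; hence corank 2.

2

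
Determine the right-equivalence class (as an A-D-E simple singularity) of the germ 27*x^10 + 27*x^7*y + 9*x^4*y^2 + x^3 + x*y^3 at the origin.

E_{7}

The Hessian of f at 0 has rank 0. Corank 2; j^3 = x^3 is a perfect cube, so E-series; the 4-jet and mu = 7 give E_7.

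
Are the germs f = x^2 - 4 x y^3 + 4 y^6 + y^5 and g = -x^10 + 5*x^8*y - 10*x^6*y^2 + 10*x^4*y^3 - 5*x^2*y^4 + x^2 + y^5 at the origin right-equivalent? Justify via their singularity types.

Yes.

The Hessian of f at 0 is [[2, 0], [0, 0]] with rank 1, so corank 1. A Groebner basis of the Jacobian ideal J(f) in C{x,y} is {-x/2 + y^3, x^2, x*y}; counting standard monomials gives mu = 4. Corank 1: A-series; mu = 4 gives A_4. The Hessian of g at 0 is [[2, 0], [0, 0]] with rank 1, so corank 1. A Groebner basis of the Jacobian ideal J(g) in C{x,y} is {y^4, x}; counting standard monomials gives mu = 4. Corank 1: A-series; mu = 4 gives A_4. Both have type A_4, hence right-equivalent.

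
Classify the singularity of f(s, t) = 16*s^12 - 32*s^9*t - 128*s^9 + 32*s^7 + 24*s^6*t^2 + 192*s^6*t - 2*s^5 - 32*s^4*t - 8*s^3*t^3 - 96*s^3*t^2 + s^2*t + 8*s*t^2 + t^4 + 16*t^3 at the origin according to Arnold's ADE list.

The Hessian of f at 0 has rank 0. Corank 2; j^3 = t*(s + 4*t)^2 has shape L^2 M (L != M), so D-series; mu = 5 gives D_5.

D_5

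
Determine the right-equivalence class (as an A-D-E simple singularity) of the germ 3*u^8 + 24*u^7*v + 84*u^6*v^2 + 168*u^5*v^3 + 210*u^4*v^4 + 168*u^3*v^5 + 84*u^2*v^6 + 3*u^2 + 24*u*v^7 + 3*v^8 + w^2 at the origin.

The Hessian of f at 0 is [[6, 0, 0], [0, 0, 0], [0, 0, 2]] with rank 2, so corank 1. A Groebner basis of the Jacobian ideal J(f) in C{u,v,w} is {v^7, u, w}; counting standard monomials gives mu = 7. Corank 1: A-series; mu = 7 gives A_7.

A_{7}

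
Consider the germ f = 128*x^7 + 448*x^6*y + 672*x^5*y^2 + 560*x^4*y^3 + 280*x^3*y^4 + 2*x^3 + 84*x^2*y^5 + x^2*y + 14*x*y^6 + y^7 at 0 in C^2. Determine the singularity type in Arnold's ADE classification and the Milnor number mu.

Type D_8, Milnor number mu = 8.

The Hessian of f at 0 has rank 0. Corank 2; j^3 = x^2*(2*x + y) has shape L^2 M (L != M), so D-series; mu = 8 gives D_8.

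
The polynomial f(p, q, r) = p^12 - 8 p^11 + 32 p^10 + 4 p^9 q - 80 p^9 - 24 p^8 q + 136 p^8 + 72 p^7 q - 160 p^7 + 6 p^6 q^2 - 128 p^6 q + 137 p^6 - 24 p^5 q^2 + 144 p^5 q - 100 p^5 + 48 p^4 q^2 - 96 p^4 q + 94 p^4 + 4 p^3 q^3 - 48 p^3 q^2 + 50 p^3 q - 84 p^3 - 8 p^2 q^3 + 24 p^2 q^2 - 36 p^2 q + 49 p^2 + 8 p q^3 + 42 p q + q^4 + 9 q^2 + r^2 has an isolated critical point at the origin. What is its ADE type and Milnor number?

Type A3, Milnor number mu = 3.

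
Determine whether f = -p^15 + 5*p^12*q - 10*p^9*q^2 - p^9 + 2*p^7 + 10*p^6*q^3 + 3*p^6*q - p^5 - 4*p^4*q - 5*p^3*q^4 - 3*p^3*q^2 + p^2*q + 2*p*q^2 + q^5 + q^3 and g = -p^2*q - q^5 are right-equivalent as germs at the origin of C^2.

Yes.

The Hessian of f at 0 is [[0, 0], [0, 0]] with rank 0, so corank 2. A Groebner basis of the Jacobian ideal J(f) in C{p,q} is {p*q + q^4 + q^2, p*q^2 + q^3, p^2 - 3*p*q - 4*q^2}; counting standard monomials gives mu = 6. Corank 2; j^3 = q*(p + q)^2 has shape L^2 M (L != M), so D-series; mu = 6 gives D_6. The Hessian of g at 0 is [[0, 0], [0, 0]] with rank 0, so corank 2. A Groebner basis of the Jacobian ideal J(g) in C{p,q} is {p^2/5 + q^4, p^3, p*q}; counting standard monomials gives mu = 6. Corank 2; j^3 = -p^2*q has shape L^2 M (L != M), so D-series; mu = 6 gives D_6. Both have type D_6, hence right-equivalent.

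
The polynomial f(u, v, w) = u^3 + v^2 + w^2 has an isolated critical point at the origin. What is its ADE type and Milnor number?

The Hessian of f at 0 has rank 2. Corank 1: A-series; mu = 2 gives A_2.

Type A_{2}, Milnor number mu = 2.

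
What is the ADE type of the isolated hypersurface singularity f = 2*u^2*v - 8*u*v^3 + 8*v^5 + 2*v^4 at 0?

D_5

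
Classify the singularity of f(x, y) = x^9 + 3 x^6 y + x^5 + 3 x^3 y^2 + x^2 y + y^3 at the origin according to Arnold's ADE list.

D4

The Hessian of f at 0 is [[0, 0], [0, 0]] with rank 0, so corank 2. A Groebner basis of the Jacobian ideal J(f) in C{x,y} is {y^3, x^2 + 3*y^2, x*y}; counting standard monomials gives mu = 4. Corank 2; j^3 = y*(x^2 + y^2) splits into three distinct lines over C (the quadratic factor has nonzero discriminant), so D_4.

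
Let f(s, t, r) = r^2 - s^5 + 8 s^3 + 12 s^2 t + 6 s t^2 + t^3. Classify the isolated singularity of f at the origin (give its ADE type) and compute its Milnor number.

The Hessian of f at 0 has rank 1. Corank 2; j^3 = (2*s + t)^3 is a perfect cube, so E-series; the 5-jet and mu = 8 give E_8.

Type E_8, Milnor number mu = 8.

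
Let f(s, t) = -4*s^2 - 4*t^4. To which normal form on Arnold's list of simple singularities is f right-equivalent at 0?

The Hessian of f at 0 is [[-8, 0], [0, 0]] with rank 1, so corank 1. A Groebner basis of the Jacobian ideal J(f) in C{s,t} is {t^3, s}; counting standard monomials gives mu = 3. Corank 1: A-series; mu = 3 gives A_3.

A_{3}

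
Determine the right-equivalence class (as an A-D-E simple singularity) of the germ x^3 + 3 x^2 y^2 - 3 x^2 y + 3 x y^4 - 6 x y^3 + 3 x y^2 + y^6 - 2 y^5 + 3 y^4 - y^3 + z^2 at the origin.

E_{8}

The Hessian of f at 0 is [[0, 0, 0], [0, 0, 0], [0, 0, 2]] with rank 1, so corank 2. A Groebner basis of the Jacobian ideal J(f) in C{x,y,z} is {y^4, x^3 - 3*x^2*y - 3*x^2/2 + 3*x*y + 2*y^3 - 3*y^2/2, x^2/2 + x*y^2 - x*y - y^3 + y^2/2, z}; counting standard monomials gives mu = 8. Corank 2; j^3 = (x - y)^3 is a perfect cube, so E-series; the 5-jet and mu = 8 give E_8.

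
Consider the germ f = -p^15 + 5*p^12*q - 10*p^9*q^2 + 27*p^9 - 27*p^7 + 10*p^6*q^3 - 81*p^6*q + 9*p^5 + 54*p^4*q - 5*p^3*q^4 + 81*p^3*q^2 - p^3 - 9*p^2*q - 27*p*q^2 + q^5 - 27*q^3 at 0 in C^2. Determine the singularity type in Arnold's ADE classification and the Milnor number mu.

Type E_{8}, Milnor number mu = 8.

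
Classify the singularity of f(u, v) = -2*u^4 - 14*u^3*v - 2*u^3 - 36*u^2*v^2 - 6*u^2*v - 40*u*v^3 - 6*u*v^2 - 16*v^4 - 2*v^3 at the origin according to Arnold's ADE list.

The Hessian of f at 0 has rank 0. Corank 2; j^3 = -2*(u + v)^3 is a perfect cube, so E-series; the 4-jet and mu = 7 give E_7.

E_{7}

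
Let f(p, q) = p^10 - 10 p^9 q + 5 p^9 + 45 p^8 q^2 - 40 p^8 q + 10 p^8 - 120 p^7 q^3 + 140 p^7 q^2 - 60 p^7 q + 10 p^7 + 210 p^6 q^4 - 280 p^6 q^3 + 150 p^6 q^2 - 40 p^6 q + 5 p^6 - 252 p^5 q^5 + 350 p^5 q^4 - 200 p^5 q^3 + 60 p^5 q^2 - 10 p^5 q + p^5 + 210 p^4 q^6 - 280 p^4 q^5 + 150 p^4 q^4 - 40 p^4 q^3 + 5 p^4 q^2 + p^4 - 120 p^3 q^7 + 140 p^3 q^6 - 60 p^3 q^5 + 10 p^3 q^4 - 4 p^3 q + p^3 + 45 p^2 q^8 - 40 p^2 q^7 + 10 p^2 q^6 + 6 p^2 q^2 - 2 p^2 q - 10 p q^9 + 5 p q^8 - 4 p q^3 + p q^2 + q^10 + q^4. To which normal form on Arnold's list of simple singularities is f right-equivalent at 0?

D_{6}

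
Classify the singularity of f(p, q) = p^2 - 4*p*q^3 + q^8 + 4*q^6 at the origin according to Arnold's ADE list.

A_{7}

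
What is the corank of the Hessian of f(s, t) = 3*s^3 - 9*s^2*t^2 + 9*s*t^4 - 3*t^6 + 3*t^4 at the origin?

2

The Hessian at 0 is [[0, 0], [0, 0]] of rank 0; hence corank 2.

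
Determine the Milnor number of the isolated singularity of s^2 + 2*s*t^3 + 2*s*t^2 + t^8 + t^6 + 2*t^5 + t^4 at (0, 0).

The Hessian of f at 0 has rank 1. Corank 1: A-series; mu = 7 gives A_7.

7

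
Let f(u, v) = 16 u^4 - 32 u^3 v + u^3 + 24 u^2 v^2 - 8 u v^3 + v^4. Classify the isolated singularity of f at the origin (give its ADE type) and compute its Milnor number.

Type E6, Milnor number mu = 6.

The Hessian of f at 0 has rank 0. Corank 2; j^3 = u^3 is a perfect cube, so E-series; the 4-jet and mu = 6 give E_6.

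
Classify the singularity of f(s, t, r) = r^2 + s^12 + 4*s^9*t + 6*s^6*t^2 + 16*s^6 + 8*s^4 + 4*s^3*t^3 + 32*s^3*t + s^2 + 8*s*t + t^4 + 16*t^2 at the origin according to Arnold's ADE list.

The Hessian of f at 0 is [[2, 8, 0], [8, 32, 0], [0, 0, 2]] with rank 2, so corank 1. A Groebner basis of the Jacobian ideal J(f) in C{s,t,r} is {t^3, s + 4*t, r}; counting standard monomials gives mu = 3. Corank 1: A-series; mu = 3 gives A_3.

A_{3}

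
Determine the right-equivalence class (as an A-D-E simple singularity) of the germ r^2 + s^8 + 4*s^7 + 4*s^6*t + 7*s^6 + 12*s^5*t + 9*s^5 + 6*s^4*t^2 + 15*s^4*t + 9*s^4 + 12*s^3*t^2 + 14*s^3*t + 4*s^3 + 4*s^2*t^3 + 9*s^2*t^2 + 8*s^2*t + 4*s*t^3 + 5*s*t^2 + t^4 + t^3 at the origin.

D_{5}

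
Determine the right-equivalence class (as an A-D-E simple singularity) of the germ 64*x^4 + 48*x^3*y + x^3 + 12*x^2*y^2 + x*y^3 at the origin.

E_7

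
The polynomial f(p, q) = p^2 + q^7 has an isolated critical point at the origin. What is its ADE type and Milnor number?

Type A6, Milnor number mu = 6.

The Hessian of f at 0 has rank 1. Corank 1: A-series; mu = 6 gives A_6.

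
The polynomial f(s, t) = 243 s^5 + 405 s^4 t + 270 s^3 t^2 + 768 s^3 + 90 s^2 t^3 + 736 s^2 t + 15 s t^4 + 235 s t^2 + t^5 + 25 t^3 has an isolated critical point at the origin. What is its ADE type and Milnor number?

Type D6, Milnor number mu = 6.

The Hessian of f at 0 has rank 0. Corank 2; j^3 = (3*s + t)*(16*s + 5*t)^2 has shape L^2 M (L != M), so D-series; mu = 6 gives D_6.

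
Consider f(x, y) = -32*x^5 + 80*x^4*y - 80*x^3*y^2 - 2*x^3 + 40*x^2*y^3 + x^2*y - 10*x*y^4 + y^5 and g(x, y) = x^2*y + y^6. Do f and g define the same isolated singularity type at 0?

No.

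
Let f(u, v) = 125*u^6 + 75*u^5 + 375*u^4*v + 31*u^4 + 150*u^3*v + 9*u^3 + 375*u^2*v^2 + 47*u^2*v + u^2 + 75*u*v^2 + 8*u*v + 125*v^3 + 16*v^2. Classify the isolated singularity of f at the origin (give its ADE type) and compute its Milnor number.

Type A2, Milnor number mu = 2.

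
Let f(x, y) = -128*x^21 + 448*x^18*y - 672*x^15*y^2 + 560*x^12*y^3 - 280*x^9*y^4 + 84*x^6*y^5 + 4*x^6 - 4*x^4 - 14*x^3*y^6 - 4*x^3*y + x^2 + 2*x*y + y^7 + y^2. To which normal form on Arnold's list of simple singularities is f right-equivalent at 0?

The Hessian of f at 0 is [[2, 2], [2, 2]] with rank 1, so corank 1. A Groebner basis of the Jacobian ideal J(f) in C{x,y} is {x*y/2 + y^4 + y^2/2, x*y^2 - x/6 + 2*y^3/3 - y/6, x^2 + 2*x*y + y^2}; counting standard monomials gives mu = 6. Corank 1: A-series; mu = 6 gives A_6.

A6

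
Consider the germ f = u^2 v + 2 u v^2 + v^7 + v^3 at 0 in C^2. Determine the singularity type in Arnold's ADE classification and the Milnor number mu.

The Hessian of f at 0 has rank 0. Corank 2; j^3 = v*(u + v)^2 has shape L^2 M (L != M), so D-series; mu = 8 gives D_8.

Type D_{8}, Milnor number mu = 8.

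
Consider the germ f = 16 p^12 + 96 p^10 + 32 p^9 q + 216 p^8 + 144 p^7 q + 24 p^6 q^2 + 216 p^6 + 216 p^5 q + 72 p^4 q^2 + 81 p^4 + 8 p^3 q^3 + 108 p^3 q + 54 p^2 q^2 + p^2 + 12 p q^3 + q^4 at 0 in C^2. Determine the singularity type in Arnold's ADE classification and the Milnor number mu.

Type A_3, Milnor number mu = 3.

The Hessian of f at 0 is [[2, 0], [0, 0]] with rank 1, so corank 1. A Groebner basis of the Jacobian ideal J(f) in C{p,q} is {q^3, p}; counting standard monomials gives mu = 3. Corank 1: A-series; mu = 3 gives A_3.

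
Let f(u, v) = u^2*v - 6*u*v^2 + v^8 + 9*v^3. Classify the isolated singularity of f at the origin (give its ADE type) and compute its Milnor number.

Type D_9, Milnor number mu = 9.

The Hessian of f at 0 has rank 0. Corank 2; j^3 = v*(u - 3*v)^2 has shape L^2 M (L != M), so D-series; mu = 9 gives D_9.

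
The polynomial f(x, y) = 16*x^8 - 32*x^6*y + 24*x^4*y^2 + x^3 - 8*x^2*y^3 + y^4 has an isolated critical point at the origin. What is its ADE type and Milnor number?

Type E_6, Milnor number mu = 6.

The Hessian of f at 0 has rank 0. Corank 2; j^3 = x^3 is a perfect cube, so E-series; the 4-jet and mu = 6 give E_6.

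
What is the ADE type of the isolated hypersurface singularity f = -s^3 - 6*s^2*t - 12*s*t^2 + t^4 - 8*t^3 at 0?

E6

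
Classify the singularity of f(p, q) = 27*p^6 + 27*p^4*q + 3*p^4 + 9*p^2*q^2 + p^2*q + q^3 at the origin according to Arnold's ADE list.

The Hessian of f at 0 is [[0, 0], [0, 0]] with rank 0, so corank 2. A Groebner basis of the Jacobian ideal J(f) in C{p,q} is {q^3, p^2 + 3*q^2, p*q}; counting standard monomials gives mu = 4. Corank 2; j^3 = q*(p^2 + q^2) splits into three distinct lines over C (the quadratic factor has nonzero discriminant), so D_4.

D_{4}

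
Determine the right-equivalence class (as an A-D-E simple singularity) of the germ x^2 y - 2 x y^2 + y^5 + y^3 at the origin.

D_6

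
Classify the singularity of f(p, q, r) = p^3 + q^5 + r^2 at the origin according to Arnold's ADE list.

E_{8}

The Hessian of f at 0 is [[0, 0, 0], [0, 0, 0], [0, 0, 2]] with rank 1, so corank 2. A Groebner basis of the Jacobian ideal J(f) in C{p,q,r} is {q^4, p^2, r}; counting standard monomials gives mu = 8. Corank 2; j^3 = p^3 is a perfect cube, so E-series; the 5-jet and mu = 8 give E_8.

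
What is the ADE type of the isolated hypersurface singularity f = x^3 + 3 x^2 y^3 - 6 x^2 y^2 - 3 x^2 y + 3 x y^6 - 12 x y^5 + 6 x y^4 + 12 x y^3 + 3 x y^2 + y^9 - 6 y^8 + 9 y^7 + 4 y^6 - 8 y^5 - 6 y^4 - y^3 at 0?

The Hessian of f at 0 is [[0, 0], [0, 0]] with rank 0, so corank 2. A Groebner basis of the Jacobian ideal J(f) in C{x,y} is {x^2/2 + x*y^3 - 2*x*y^2 - x*y + 2*y^3 + y^2/2, y^4, x^3 + 6*x^2 - 27*x*y^2 - 12*x*y + 26*y^3 + 6*y^2, x^2*y + 2*x^2 - 10*x*y^2 - 4*x*y + 9*y^3 + 2*y^2}; counting standard monomials gives mu = 8. Corank 2; j^3 = (x - y)^3 is a perfect cube, so E-series; the 5-jet and mu = 8 give E_8.

E_8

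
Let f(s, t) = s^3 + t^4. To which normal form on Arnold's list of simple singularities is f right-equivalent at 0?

The Hessian of f at 0 has rank 0. Corank 2; j^3 = s^3 is a perfect cube, so E-series; the 4-jet and mu = 6 give E_6.

E6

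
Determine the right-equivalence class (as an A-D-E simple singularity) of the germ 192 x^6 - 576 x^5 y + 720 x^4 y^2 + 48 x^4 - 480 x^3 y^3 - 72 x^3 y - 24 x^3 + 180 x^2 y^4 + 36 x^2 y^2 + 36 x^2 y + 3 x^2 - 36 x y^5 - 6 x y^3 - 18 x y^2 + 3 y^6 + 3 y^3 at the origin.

The Hessian of f at 0 has rank 1. Corank 1: A-series; mu = 2 gives A_2.

A_{2}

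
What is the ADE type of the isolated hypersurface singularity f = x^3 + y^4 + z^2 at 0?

The Hessian of f at 0 has rank 1. Corank 2; j^3 = x^3 is a perfect cube, so E-series; the 4-jet and mu = 6 give E_6.

E_6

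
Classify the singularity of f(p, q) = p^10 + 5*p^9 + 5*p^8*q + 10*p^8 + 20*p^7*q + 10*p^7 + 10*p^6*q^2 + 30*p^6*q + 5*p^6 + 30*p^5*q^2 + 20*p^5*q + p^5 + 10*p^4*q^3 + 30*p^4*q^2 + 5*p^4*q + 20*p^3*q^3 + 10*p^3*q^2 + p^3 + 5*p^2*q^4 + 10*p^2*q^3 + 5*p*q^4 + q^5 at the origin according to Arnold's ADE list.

E8

The Hessian of f at 0 has rank 0. Corank 2; j^3 = p^3 is a perfect cube, so E-series; the 5-jet and mu = 8 give E_8.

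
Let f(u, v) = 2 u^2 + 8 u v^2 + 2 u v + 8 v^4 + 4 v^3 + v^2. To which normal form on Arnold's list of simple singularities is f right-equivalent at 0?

A_1

The Hessian of f at 0 is [[4, 2], [2, 2]] with rank 2, so corank 0. A Groebner basis of the Jacobian ideal J(f) in C{u,v} is {u, v}; counting standard monomials gives mu = 1. Corank 0: nondegenerate Morse point, so A_1.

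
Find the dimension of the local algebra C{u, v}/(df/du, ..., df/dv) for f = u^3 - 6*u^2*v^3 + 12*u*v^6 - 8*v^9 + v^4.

The Hessian of f at 0 is [[0, 0], [0, 0]] with rank 0, so corank 2. A Groebner basis of the Jacobian ideal J(f) in C{u,v} is {v^3, u^2}; counting standard monomials gives mu = 6. Corank 2; j^3 = u^3 is a perfect cube, so E-series; the 4-jet and mu = 6 give E_6.

6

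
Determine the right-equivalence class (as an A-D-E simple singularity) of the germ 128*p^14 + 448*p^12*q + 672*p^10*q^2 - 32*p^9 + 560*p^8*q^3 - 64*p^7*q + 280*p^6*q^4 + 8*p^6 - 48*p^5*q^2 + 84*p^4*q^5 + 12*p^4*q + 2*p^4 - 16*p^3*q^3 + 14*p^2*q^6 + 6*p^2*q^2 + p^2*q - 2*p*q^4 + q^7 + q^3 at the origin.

D_{4}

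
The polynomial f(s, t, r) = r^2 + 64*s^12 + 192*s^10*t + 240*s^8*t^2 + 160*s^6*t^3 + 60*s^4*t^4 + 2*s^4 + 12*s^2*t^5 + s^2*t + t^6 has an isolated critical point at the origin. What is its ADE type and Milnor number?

The Hessian of f at 0 has rank 1. Corank 2; j^3 = s^2*t has shape L^2 M (L != M), so D-series; mu = 7 gives D_7.

Type D7, Milnor number mu = 7.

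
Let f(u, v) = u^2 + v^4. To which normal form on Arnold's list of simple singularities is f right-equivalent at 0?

A_{3}

The Hessian of f at 0 is [[2, 0], [0, 0]] with rank 1, so corank 1. A Groebner basis of the Jacobian ideal J(f) in C{u,v} is {v^3, u}; counting standard monomials gives mu = 3. Corank 1: A-series; mu = 3 gives A_3.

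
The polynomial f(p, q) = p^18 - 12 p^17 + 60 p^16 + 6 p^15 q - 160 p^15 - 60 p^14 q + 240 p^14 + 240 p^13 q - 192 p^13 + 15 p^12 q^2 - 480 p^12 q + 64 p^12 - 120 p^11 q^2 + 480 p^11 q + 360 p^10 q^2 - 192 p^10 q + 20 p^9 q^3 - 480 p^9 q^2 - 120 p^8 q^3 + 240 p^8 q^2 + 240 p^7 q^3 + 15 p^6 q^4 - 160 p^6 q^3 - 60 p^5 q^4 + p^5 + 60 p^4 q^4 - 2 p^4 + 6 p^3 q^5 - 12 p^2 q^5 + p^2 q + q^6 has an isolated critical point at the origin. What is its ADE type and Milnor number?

Type D_{7}, Milnor number mu = 7.

The Hessian of f at 0 has rank 0. Corank 2; j^3 = p^2*q has shape L^2 M (L != M), so D-series; mu = 7 gives D_7.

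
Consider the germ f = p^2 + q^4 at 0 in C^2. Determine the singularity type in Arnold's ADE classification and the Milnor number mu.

The Hessian of f at 0 has rank 1. Corank 1: A-series; mu = 3 gives A_3.

Type A_3, Milnor number mu = 3.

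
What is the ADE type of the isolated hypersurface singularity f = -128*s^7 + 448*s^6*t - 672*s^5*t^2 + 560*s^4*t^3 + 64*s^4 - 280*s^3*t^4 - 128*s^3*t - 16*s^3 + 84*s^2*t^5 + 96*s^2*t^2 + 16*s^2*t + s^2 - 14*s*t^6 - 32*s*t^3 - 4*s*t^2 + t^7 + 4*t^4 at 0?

A_{6}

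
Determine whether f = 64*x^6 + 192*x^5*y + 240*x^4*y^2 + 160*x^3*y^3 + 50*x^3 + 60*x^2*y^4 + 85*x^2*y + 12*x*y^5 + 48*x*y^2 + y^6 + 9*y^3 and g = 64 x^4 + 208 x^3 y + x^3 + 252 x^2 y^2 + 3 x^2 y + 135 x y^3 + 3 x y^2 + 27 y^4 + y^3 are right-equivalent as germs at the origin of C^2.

The Hessian of f at 0 has rank 0. Corank 2; j^3 = (2*x + y)*(5*x + 3*y)^2 has shape L^2 M (L != M), so D-series; mu = 7 gives D_7. The Hessian of g at 0 has rank 0. Corank 2; j^3 = (x + y)^3 is a perfect cube, so E-series; the 4-jet and mu = 7 give E_7. f is D_7 but g is E_7, hence not right-equivalent.

No.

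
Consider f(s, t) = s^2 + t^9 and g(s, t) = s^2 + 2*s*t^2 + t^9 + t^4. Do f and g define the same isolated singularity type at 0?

The Hessian of f at 0 has rank 1. Corank 1: A-series; mu = 8 gives A_8. The Hessian of g at 0 has rank 1. Corank 1: A-series; mu = 8 gives A_8. Both have type A_8, hence right-equivalent.

Yes.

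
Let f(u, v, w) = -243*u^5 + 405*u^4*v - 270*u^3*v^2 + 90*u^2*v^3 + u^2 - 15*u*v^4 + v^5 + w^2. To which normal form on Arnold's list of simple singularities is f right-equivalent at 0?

The Hessian of f at 0 has rank 2. Corank 1: A-series; mu = 4 gives A_4.

A_{4}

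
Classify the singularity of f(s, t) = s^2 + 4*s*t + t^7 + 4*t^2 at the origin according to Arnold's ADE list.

A_{6}

The Hessian of f at 0 is [[2, 4], [4, 8]] with rank 1, so corank 1. A Groebner basis of the Jacobian ideal J(f) in C{s,t} is {t^6, s + 2*t}; counting standard monomials gives mu = 6. Corank 1: A-series; mu = 6 gives A_6.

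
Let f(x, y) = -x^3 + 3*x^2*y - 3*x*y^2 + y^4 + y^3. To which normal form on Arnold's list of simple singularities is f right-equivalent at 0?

The Hessian of f at 0 has rank 0. Corank 2; j^3 = -(x - y)^3 is a perfect cube, so E-series; the 4-jet and mu = 6 give E_6.

E_{6}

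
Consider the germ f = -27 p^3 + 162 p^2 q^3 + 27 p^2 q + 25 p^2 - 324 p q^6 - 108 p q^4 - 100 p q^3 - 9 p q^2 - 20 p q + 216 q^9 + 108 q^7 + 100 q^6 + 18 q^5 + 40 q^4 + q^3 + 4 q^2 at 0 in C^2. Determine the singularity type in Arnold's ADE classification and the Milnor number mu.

Type A_2, Milnor number mu = 2.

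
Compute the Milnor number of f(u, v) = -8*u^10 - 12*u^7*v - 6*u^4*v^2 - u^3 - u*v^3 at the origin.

7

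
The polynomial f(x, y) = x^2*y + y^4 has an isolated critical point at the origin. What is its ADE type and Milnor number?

Type D_5, Milnor number mu = 5.

The Hessian of f at 0 is [[0, 0], [0, 0]] with rank 0, so corank 2. A Groebner basis of the Jacobian ideal J(f) in C{x,y} is {x^3, x^2/4 + y^3, x*y}; counting standard monomials gives mu = 5. Corank 2; j^3 = x^2*y has shape L^2 M (L != M), so D-series; mu = 5 gives D_5.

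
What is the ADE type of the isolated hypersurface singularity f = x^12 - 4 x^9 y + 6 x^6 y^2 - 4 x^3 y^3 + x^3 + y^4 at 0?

The Hessian of f at 0 has rank 0. Corank 2; j^3 = x^3 is a perfect cube, so E-series; the 4-jet and mu = 6 give E_6.

E6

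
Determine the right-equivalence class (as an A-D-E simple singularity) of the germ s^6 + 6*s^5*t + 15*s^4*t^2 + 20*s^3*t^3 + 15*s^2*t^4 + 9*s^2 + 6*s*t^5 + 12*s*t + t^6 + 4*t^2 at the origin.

A_{5}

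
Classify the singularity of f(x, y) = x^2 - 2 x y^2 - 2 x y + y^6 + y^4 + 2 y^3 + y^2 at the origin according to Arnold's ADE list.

The Hessian of f at 0 is [[2, -2], [-2, 2]] with rank 1, so corank 1. A Groebner basis of the Jacobian ideal J(f) in C{x,y} is {x^3 - 3*x^2 + 5*x*y - 2*x + 2*y, x^2*y - 2*x^2 + 3*x*y - x + y, -x + y^2 + y}; counting standard monomials gives mu = 5. Corank 1: A-series; mu = 5 gives A_5.

A_{5}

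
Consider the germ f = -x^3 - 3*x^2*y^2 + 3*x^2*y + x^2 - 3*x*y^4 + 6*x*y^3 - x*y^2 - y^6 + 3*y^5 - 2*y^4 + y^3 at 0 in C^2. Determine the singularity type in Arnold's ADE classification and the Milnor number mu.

The Hessian of f at 0 is [[2, 0], [0, 0]] with rank 1, so corank 1. A Groebner basis of the Jacobian ideal J(f) in C{x,y} is {y^2, x}; counting standard monomials gives mu = 2. Corank 1: A-series; mu = 2 gives A_2.

Type A_2, Milnor number mu = 2.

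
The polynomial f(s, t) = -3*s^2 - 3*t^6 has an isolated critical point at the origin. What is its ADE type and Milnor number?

The Hessian of f at 0 has rank 1. Corank 1: A-series; mu = 5 gives A_5.

Type A_5, Milnor number mu = 5.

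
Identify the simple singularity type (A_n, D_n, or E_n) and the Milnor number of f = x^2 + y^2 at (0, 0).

Type A_{1}, Milnor number mu = 1.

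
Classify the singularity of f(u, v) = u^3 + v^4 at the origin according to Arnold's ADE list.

E_{6}

The Hessian of f at 0 is [[0, 0], [0, 0]] with rank 0, so corank 2. A Groebner basis of the Jacobian ideal J(f) in C{u,v} is {v^3, u^2}; counting standard monomials gives mu = 6. Corank 2; j^3 = u^3 is a perfect cube, so E-series; the 4-jet and mu = 6 give E_6.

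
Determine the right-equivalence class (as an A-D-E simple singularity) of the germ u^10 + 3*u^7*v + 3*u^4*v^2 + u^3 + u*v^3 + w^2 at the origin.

The Hessian of f at 0 has rank 1. Corank 2; j^3 = u^3 is a perfect cube, so E-series; the 4-jet and mu = 7 give E_7.

E_7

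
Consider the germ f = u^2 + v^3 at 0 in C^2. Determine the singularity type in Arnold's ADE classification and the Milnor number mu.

Type A2, Milnor number mu = 2.

The Hessian of f at 0 is [[2, 0], [0, 0]] with rank 1, so corank 1. A Groebner basis of the Jacobian ideal J(f) in C{u,v} is {v^2, u}; counting standard monomials gives mu = 2. Corank 1: A-series; mu = 2 gives A_2.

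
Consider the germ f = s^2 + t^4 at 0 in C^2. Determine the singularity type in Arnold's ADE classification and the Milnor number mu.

Type A_{3}, Milnor number mu = 3.

The Hessian of f at 0 has rank 1. Corank 1: A-series; mu = 3 gives A_3.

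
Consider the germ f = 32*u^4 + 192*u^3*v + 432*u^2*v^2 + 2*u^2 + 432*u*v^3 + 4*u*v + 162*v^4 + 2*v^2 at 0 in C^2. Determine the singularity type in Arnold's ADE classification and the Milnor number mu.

The Hessian of f at 0 has rank 1. Corank 1: A-series; mu = 3 gives A_3.

Type A3, Milnor number mu = 3.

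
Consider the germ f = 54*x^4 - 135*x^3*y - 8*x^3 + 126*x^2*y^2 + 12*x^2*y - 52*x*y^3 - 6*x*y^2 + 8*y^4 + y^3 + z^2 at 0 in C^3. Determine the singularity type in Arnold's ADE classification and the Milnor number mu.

The Hessian of f at 0 has rank 1. Corank 2; j^3 = -(2*x - y)^3 is a perfect cube, so E-series; the 4-jet and mu = 7 give E_7.

Type E_{7}, Milnor number mu = 7.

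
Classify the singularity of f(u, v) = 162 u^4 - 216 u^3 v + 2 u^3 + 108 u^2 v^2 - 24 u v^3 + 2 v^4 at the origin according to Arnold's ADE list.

E6

The Hessian of f at 0 has rank 0. Corank 2; j^3 = 2*u^3 is a perfect cube, so E-series; the 4-jet and mu = 6 give E_6.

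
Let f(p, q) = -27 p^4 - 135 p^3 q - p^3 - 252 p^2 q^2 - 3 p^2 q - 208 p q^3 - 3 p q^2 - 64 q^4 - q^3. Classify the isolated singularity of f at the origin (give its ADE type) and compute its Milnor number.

Type E7, Milnor number mu = 7.

The Hessian of f at 0 has rank 0. Corank 2; j^3 = -(p + q)^3 is a perfect cube, so E-series; the 4-jet and mu = 7 give E_7.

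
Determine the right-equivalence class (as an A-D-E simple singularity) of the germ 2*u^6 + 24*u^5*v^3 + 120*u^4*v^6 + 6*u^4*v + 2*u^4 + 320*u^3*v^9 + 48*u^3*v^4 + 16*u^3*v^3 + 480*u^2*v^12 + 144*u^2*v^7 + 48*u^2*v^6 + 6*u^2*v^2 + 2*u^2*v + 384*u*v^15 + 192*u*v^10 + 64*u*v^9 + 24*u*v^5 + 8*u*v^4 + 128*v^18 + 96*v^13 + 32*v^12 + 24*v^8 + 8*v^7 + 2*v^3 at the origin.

D4

The Hessian of f at 0 has rank 0. Corank 2; j^3 = 2*v*(u^2 + v^2) splits into three distinct lines over C (the quadratic factor has nonzero discriminant), so D_4.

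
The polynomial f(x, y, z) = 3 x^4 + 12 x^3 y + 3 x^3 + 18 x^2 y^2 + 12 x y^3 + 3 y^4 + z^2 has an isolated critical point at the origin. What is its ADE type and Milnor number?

The Hessian of f at 0 is [[0, 0, 0], [0, 0, 0], [0, 0, 2]] with rank 1, so corank 2. A Groebner basis of the Jacobian ideal J(f) in C{x,y,z} is {y^4, x*y^2 + y^3/3, x^2, z}; counting standard monomials gives mu = 6. Corank 2; j^3 = 3*x^3 is a perfect cube, so E-series; the 4-jet and mu = 6 give E_6.

Type E6, Milnor number mu = 6.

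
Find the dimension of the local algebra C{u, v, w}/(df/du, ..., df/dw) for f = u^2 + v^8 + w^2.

7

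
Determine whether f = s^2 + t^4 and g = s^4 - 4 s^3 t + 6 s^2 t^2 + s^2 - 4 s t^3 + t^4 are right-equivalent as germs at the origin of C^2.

The Hessian of f at 0 is [[2, 0], [0, 0]] with rank 1, so corank 1. A Groebner basis of the Jacobian ideal J(f) in C{s,t} is {t^3, s}; counting standard monomials gives mu = 3. Corank 1: A-series; mu = 3 gives A_3. The Hessian of g at 0 is [[2, 0], [0, 0]] with rank 1, so corank 1. A Groebner basis of the Jacobian ideal J(g) in C{s,t} is {t^3, s}; counting standard monomials gives mu = 3. Corank 1: A-series; mu = 3 gives A_3. Both have type A_3, hence right-equivalent.

Yes.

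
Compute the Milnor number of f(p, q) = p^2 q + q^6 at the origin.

7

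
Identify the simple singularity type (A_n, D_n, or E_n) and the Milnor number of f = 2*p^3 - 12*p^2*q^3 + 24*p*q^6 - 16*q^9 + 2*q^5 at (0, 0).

The Hessian of f at 0 is [[0, 0], [0, 0]] with rank 0, so corank 2. A Groebner basis of the Jacobian ideal J(f) in C{p,q} is {-p^2/4 + p*q^3, q^4, p^3, p^2*q}; counting standard monomials gives mu = 8. Corank 2; j^3 = 2*p^3 is a perfect cube, so E-series; the 5-jet and mu = 8 give E_8.

Type E_8, Milnor number mu = 8.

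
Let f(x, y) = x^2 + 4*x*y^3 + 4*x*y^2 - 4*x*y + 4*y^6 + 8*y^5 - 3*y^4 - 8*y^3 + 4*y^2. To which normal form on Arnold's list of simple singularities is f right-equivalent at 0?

A_{3}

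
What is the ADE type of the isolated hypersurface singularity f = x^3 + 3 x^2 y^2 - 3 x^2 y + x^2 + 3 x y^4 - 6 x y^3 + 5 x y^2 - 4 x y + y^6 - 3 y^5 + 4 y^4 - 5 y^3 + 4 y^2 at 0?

A_{2}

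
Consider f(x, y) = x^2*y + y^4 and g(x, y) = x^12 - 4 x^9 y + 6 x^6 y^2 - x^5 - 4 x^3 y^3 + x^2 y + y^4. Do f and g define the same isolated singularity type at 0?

Yes.

The Hessian of f at 0 has rank 0. Corank 2; j^3 = x^2*y has shape L^2 M (L != M), so D-series; mu = 5 gives D_5. The Hessian of g at 0 has rank 0. Corank 2; j^3 = x^2*y has shape L^2 M (L != M), so D-series; mu = 5 gives D_5. Both have type D_5, hence right-equivalent.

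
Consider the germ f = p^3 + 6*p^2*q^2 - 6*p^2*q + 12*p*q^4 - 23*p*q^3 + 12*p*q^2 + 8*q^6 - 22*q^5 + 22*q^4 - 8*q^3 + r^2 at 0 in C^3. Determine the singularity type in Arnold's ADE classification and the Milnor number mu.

The Hessian of f at 0 has rank 1. Corank 2; j^3 = (p - 2*q)^3 is a perfect cube, so E-series; the 4-jet and mu = 7 give E_7.

Type E_{7}, Milnor number mu = 7.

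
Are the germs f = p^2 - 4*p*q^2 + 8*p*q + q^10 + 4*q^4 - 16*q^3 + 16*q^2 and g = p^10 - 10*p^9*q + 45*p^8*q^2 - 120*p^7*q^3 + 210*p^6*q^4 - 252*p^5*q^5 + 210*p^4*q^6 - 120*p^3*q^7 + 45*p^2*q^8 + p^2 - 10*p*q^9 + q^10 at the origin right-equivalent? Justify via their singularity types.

Yes.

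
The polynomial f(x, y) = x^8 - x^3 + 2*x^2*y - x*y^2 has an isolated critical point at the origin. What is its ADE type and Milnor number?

Type D_{9}, Milnor number mu = 9.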